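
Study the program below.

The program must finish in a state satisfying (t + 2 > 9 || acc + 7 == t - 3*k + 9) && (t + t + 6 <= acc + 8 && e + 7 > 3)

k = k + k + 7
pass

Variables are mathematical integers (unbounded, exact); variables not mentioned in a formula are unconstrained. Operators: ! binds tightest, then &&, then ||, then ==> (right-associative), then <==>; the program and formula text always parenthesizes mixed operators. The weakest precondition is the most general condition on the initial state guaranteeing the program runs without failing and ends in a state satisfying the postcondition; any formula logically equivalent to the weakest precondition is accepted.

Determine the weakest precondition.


Working backward. After the program, the postcondition (t + 2 > 9 || acc + 7 == t - 3*k + 9) && (t + t + 6 <= acc + 8 && e + 7 > 3) must hold; in canonical form it is (t > 7 || acc + 3*k == t + 2) && 2*t <= acc + 2 && e > -4.
Before skip: (t > 7 || acc + 3*k == t + 2) && 2*t <= acc + 2 && e > -4
Before k := k + k + 7: (t > 7 || acc + 6*k == t - 19) && 2*t <= acc + 2 && e > -4
Answer: WP = (t > 7 || acc + 6*k == t - 19) && 2*t <= acc + 2 && e > -4


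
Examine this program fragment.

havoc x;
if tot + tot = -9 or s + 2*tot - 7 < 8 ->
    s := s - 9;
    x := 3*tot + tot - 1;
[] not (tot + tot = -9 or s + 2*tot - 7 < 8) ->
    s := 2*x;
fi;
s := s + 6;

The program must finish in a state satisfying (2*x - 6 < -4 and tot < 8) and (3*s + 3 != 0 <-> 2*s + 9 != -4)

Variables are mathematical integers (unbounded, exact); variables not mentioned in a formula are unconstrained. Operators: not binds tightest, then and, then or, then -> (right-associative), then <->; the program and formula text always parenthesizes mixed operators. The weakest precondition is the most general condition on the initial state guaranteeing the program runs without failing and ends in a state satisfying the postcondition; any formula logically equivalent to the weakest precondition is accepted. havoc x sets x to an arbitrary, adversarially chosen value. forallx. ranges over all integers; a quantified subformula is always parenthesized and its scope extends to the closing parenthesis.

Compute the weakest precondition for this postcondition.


Working backward. After the program, the postcondition (2*x - 6 < -4 and tot < 8) and (3*s + 3 != 0 <-> 2*s + 9 != -4) must hold; in canonical form it is 2*x < 2 and tot < 8 and (3*s != -3 <-> 2*s != -13).
Before s := s + 6: 2*x < 2 and tot < 8 and (3*s != -21 <-> 2*s != -25)
Then branch requires 8*tot < 4 and tot < 8 and (3*s != 6 <-> 2*s != -7); else branch requires 2*x < 2 and tot < 8 and (6*x != -21 <-> 4*x != -25).
Before the if: ((2*tot = -9 or s + 2*tot < 15) -> (8*tot < 4 and tot < 8 and (3*s != 6 <-> 2*s != -7))) and ((not (2*tot = -9 or s + 2*tot < 15)) -> (2*x < 2 and tot < 8 and (6*x != -21 <-> 4*x != -25)))
Before havoc x: forall x_1. (((2*tot = -9 or s + 2*tot < 15) -> (8*tot < 4 and tot < 8 and (3*s != 6 <-> 2*s != -7))) and ((not (2*tot = -9 or s + 2*tot < 15)) -> (2*x_1 < 2 and tot < 8 and (6*x_1 != -21 <-> 4*x_1 != -25))))
Answer: WP = forall x_1. (((2*tot = -9 or s + 2*tot < 15) -> (8*tot < 4 and tot < 8 and (3*s != 6 <-> 2*s != -7))) and ((not (2*tot = -9 or s + 2*tot < 15)) -> (2*x_1 < 2 and tot < 8 and (6*x_1 != -21 <-> 4*x_1 != -25))))


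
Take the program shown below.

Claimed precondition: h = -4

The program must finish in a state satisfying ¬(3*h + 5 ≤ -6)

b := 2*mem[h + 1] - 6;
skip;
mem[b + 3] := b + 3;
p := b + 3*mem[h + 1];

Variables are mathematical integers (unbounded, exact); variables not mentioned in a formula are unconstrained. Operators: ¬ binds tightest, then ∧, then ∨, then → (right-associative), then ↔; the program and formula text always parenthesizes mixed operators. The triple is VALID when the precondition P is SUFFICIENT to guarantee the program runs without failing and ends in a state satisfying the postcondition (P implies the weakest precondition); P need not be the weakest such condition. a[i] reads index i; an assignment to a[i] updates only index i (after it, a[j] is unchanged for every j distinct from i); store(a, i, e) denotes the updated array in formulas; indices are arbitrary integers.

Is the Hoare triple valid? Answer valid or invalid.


Working backward. After the program, the postcondition ¬(3*h + 5 ≤ -6) must hold; in canonical form it is ¬(3*h ≤ -11).
Before p := b + 3*mem[h + 1]: ¬(3*h ≤ -11)
Before mem[b + 3] := b + 3: ¬(3*h ≤ -11)
Before skip: ¬(3*h ≤ -11)
Before b := 2*mem[h + 1] - 6: ¬(3*h ≤ -11)
The weakest precondition is ¬(3*h ≤ -11).
Check whether h = -4 implies it.
Countermodel: at the initial state h = -4, the precondition holds but the weakest precondition fails.
Answer: invalid


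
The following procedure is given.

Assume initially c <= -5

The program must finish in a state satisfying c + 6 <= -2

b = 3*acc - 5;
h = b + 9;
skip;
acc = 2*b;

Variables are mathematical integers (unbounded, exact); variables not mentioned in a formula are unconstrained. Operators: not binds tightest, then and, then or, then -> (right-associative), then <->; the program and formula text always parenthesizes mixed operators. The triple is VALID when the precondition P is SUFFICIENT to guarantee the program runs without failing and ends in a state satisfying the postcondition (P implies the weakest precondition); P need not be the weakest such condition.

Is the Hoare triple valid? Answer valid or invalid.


Working backward. After the program, the postcondition c + 6 <= -2 must hold; in canonical form it is c <= -8.
Before acc := 2*b: c <= -8
Before skip: c <= -8
Before h := b + 9: c <= -8
Before b := 3*acc - 5: c <= -8
The weakest precondition is c <= -8.
Check whether c <= -5 implies it.
Countermodel: at the initial state c = -7, the precondition holds but the weakest precondition fails.
Answer: invalid


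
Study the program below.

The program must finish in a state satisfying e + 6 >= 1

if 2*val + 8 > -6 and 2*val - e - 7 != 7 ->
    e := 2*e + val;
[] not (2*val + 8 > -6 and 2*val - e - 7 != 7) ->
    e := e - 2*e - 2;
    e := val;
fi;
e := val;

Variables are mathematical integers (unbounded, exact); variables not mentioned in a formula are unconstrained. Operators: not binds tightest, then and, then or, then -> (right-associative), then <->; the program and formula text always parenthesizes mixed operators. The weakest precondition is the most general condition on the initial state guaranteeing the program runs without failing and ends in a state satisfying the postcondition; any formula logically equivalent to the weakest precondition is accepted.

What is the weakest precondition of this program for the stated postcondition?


Working backward. After the program, the postcondition e + 6 >= 1 must hold; in canonical form it is e >= -5.
Before e := val: val >= -5
Then branch requires val >= -5; else branch requires val >= -5.
Before the if: ((2*val > -14 and 2*val != e + 14) -> val >= -5) and ((not (2*val > -14 and 2*val != e + 14)) -> val >= -5)
Answer: WP = ((2*val > -14 and 2*val != e + 14) -> val >= -5) and ((not (2*val > -14 and 2*val != e + 14)) -> val >= -5)


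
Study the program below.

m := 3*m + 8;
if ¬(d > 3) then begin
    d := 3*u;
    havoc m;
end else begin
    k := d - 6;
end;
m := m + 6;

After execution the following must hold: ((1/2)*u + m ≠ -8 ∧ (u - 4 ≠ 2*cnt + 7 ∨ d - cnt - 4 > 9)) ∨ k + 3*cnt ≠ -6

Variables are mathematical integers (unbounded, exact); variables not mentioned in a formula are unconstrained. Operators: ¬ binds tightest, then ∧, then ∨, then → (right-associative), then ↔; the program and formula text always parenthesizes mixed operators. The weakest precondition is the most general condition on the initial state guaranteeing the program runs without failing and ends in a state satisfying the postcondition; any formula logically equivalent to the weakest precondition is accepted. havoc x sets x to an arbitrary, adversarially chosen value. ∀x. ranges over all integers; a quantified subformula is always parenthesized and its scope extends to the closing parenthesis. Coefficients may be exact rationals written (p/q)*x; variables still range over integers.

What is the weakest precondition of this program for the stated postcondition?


Working backward. After the program, the postcondition ((1/2)*u + m ≠ -8 ∧ (u - 4 ≠ 2*cnt + 7 ∨ d - cnt - 4 > 9)) ∨ k + 3*cnt ≠ -6 must hold; in canonical form it is (m + (1/2)*u ≠ -8 ∧ (u ≠ 2*cnt + 11 ∨ d > cnt + 13)) ∨ 3*cnt + k ≠ -6.
Before m := m + 6: (m + (1/2)*u ≠ -14 ∧ (u ≠ 2*cnt + 11 ∨ d > cnt + 13)) ∨ 3*cnt + k ≠ -6
Then branch requires ∀m_1. ((m_1 + (1/2)*u ≠ -14 ∧ (u ≠ 2*cnt + 11 ∨ 3*u > cnt + 13)) ∨ 3*cnt + k ≠ -6); else branch requires (m + (1/2)*u ≠ -14 ∧ (u ≠ 2*cnt + 11 ∨ d > cnt + 13)) ∨ 3*cnt + d ≠ 0.
Before the if: ((¬(d > 3)) → (∀m_1. ((m_1 + (1/2)*u ≠ -14 ∧ (u ≠ 2*cnt + 11 ∨ 3*u > cnt + 13)) ∨ 3*cnt + k ≠ -6))) ∧ (d > 3 → ((m + (1/2)*u ≠ -14 ∧ (u ≠ 2*cnt + 11 ∨ d > cnt + 13)) ∨ 3*cnt + d ≠ 0))
Before m := 3*m + 8: ((¬(d > 3)) → (∀m_1. ((m_1 + (1/2)*u ≠ -14 ∧ (u ≠ 2*cnt + 11 ∨ 3*u > cnt + 13)) ∨ 3*cnt + k ≠ -6))) ∧ (d > 3 → ((3*m + (1/2)*u ≠ -22 ∧ (u ≠ 2*cnt + 11 ∨ d > cnt + 13)) ∨ 3*cnt + d ≠ 0))
Answer: WP = ((¬(d > 3)) → (∀m_1. ((m_1 + (1/2)*u ≠ -14 ∧ (u ≠ 2*cnt + 11 ∨ 3*u > cnt + 13)) ∨ 3*cnt + k ≠ -6))) ∧ (d > 3 → ((3*m + (1/2)*u ≠ -22 ∧ (u ≠ 2*cnt + 11 ∨ d > cnt + 13)) ∨ 3*cnt + d ≠ 0))


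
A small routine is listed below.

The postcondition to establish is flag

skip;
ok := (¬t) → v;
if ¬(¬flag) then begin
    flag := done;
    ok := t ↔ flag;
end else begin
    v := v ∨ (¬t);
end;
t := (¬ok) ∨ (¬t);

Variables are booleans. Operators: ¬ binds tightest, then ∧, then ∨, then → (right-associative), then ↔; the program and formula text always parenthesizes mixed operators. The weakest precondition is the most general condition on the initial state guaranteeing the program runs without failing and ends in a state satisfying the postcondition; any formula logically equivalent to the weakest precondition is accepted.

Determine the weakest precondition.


Working backward. After the program, flag must hold.
Before t := (¬ok) ∨ (¬t): flag
Then branch requires done; else branch requires flag.
Before the if: (flag → done) ∧ ((¬flag) → flag)
Before ok := (¬t) → v: (flag → done) ∧ ((¬flag) → flag)
Before skip: (flag → done) ∧ ((¬flag) → flag)
Answer: WP = (flag → done) ∧ ((¬flag) → flag)


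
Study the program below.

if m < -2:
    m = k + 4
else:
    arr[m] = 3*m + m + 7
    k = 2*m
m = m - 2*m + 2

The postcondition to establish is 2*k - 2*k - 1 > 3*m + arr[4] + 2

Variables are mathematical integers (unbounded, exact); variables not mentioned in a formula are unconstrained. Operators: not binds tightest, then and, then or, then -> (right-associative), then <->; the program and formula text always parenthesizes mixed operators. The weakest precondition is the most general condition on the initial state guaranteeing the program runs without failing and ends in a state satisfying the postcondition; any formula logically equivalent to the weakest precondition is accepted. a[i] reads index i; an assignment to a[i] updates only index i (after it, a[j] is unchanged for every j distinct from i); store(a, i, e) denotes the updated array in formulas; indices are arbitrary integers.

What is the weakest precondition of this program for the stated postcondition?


Working backward. After the program, the postcondition 2*k - 2*k - 1 > 3*m + arr[4] + 2 must hold; in canonical form it is arr[4] + 3*m < -3.
Before m := m - 2*m + 2: arr[4] < 3*m - 9
Then branch requires arr[4] < 3*k + 3; else branch requires store(arr, m, 4*m + 7)[4] < 3*m - 9.
Before the if: (m < -2 -> arr[4] < 3*k + 3) and ((not (m < -2)) -> store(arr, m, 4*m + 7)[4] < 3*m - 9)
Answer: WP = (m < -2 -> arr[4] < 3*k + 3) and ((not (m < -2)) -> store(arr, m, 4*m + 7)[4] < 3*m - 9)


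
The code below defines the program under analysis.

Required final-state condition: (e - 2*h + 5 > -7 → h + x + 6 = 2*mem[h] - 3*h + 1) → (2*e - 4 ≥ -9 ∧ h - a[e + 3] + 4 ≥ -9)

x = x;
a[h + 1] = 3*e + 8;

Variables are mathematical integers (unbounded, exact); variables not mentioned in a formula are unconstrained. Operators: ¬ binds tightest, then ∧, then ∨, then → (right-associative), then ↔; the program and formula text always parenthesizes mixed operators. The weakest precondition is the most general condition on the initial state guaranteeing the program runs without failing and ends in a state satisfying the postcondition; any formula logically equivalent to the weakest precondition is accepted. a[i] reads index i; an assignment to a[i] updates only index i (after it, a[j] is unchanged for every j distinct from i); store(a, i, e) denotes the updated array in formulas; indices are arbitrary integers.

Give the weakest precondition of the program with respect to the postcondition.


Working backward. After the program, the postcondition (e - 2*h + 5 > -7 → h + x + 6 = 2*mem[h] - 3*h + 1) → (2*e - 4 ≥ -9 ∧ h - a[e + 3] + 4 ≥ -9) must hold; in canonical form it is (e > 2*h - 12 → 4*h + x = 2*mem[h] - 5) → (2*e ≥ -5 ∧ h ≥ a[e + 3] - 13).
Before a[h + 1] := 3*e + 8: (e > 2*h - 12 → 4*h + x = 2*mem[h] - 5) → (2*e ≥ -5 ∧ h ≥ store(a, h + 1, 3*e + 8)[e + 3] - 13)
Before x := x: (e > 2*h - 12 → 4*h + x = 2*mem[h] - 5) → (2*e ≥ -5 ∧ h ≥ store(a, h + 1, 3*e + 8)[e + 3] - 13)
Answer: WP = (e > 2*h - 12 → 4*h + x = 2*mem[h] - 5) → (2*e ≥ -5 ∧ h ≥ store(a, h + 1, 3*e + 8)[e + 3] - 13)


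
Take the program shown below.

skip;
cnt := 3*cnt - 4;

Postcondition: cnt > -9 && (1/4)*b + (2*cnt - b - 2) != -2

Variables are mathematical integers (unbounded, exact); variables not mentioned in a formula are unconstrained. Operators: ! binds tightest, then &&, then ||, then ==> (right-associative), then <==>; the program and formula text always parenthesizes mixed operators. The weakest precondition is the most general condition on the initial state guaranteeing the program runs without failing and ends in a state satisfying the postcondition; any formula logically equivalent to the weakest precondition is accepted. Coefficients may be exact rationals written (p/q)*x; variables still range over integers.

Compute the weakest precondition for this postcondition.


Working backward. After the program, the postcondition cnt > -9 && (1/4)*b + (2*cnt - b - 2) != -2 must hold; in canonical form it is cnt > -9 && 2*cnt != (3/4)*b.
Before cnt := 3*cnt - 4: 3*cnt > -5 && 6*cnt != (3/4)*b + 8
Before skip: 3*cnt > -5 && 6*cnt != (3/4)*b + 8
Answer: WP = 3*cnt > -5 && 6*cnt != (3/4)*b + 8


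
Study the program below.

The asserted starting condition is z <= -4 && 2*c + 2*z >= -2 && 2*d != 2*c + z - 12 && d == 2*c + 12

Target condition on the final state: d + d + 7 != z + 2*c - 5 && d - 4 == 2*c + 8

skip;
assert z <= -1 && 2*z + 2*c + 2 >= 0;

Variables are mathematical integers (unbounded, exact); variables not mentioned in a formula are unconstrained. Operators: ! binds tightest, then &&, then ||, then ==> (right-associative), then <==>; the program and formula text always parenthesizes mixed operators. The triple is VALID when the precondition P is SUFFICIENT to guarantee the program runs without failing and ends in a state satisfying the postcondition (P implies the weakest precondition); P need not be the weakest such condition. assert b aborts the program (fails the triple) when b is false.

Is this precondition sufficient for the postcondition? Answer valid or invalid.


Working backward. After the program, the postcondition d + d + 7 != z + 2*c - 5 && d - 4 == 2*c + 8 must hold; in canonical form it is 2*d != 2*c + z - 12 && d == 2*c + 12.
Before assert z <= -1 && 2*z + 2*c + 2 >= 0: z <= -1 && 2*c + 2*z >= -2 && 2*d != 2*c + z - 12 && d == 2*c + 12
Before skip: z <= -1 && 2*c + 2*z >= -2 && 2*d != 2*c + z - 12 && d == 2*c + 12
The weakest precondition is z <= -1 && 2*c + 2*z >= -2 && 2*d != 2*c + z - 12 && d == 2*c + 12.
Check whether z <= -4 && 2*c + 2*z >= -2 && 2*d != 2*c + z - 12 && d == 2*c + 12 implies it.
Every state satisfying the precondition satisfies the weakest precondition: the implication holds.
Answer: valid


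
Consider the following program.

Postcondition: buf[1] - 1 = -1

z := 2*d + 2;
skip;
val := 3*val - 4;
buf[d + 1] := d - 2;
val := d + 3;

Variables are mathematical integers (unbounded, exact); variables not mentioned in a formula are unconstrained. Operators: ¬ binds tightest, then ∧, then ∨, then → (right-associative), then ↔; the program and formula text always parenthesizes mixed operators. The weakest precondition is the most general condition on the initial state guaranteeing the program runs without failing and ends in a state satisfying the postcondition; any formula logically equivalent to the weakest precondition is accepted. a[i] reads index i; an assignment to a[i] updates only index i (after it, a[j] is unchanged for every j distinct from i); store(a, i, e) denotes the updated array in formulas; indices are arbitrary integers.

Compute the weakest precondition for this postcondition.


Working backward. After the program, the postcondition buf[1] - 1 = -1 must hold; in canonical form it is buf[1] = 0.
Before val := d + 3: buf[1] = 0
Before buf[d + 1] := d - 2: store(buf, d + 1, d - 2)[1] = 0
Before val := 3*val - 4: store(buf, d + 1, d - 2)[1] = 0
Before skip: store(buf, d + 1, d - 2)[1] = 0
Before z := 2*d + 2: store(buf, d + 1, d - 2)[1] = 0
Answer: WP = store(buf, d + 1, d - 2)[1] = 0


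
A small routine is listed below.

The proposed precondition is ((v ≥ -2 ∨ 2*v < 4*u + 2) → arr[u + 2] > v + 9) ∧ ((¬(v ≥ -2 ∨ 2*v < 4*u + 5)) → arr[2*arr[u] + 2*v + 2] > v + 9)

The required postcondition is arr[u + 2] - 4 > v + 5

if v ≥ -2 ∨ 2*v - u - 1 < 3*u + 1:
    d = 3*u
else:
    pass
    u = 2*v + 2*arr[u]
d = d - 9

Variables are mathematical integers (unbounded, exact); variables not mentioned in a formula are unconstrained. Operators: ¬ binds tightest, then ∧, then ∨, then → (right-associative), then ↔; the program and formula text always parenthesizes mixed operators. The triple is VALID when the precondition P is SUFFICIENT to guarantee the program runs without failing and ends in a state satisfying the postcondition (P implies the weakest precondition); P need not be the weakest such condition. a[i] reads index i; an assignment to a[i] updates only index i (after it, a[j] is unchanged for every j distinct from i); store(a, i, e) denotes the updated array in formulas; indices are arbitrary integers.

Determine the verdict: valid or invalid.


Working backward. After the program, the postcondition arr[u + 2] - 4 > v + 5 must hold; in canonical form it is arr[u + 2] > v + 9.
Before d := d - 9: arr[u + 2] > v + 9
Then branch requires arr[u + 2] > v + 9; else branch requires arr[2*arr[u] + 2*v + 2] > v + 9.
Before the if: ((v ≥ -2 ∨ 2*v < 4*u + 2) → arr[u + 2] > v + 9) ∧ ((¬(v ≥ -2 ∨ 2*v < 4*u + 2)) → arr[2*arr[u] + 2*v + 2] > v + 9)
The weakest precondition is ((v ≥ -2 ∨ 2*v < 4*u + 2) → arr[u + 2] > v + 9) ∧ ((¬(v ≥ -2 ∨ 2*v < 4*u + 2)) → arr[2*arr[u] + 2*v + 2] > v + 9).
Check whether ((v ≥ -2 ∨ 2*v < 4*u + 2) → arr[u + 2] > v + 9) ∧ ((¬(v ≥ -2 ∨ 2*v < 4*u + 5)) → arr[2*arr[u] + 2*v + 2] > v + 9) implies it.
Countermodel: at the initial state arr = {[-4] = -17422, [-2] = 0, [0] = 0, elsewhere 0}, u = -2, v = -3, the precondition holds but the weakest precondition fails.
Answer: invalid


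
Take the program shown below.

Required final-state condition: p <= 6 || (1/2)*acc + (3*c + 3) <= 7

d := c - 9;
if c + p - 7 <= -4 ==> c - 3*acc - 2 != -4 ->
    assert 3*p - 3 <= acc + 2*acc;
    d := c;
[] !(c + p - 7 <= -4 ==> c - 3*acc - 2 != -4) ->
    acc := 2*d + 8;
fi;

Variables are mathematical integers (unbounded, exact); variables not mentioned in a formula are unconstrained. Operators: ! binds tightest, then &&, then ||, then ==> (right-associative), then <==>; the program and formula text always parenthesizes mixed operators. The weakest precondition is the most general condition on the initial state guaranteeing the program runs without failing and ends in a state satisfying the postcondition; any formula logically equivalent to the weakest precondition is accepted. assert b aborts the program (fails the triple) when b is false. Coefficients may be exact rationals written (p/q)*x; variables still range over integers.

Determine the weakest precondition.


Working backward. After the program, the postcondition p <= 6 || (1/2)*acc + (3*c + 3) <= 7 must hold; in canonical form it is p <= 6 || (1/2)*acc + 3*c <= 4.
Then branch requires 3*p <= 3*acc + 3 && (p <= 6 || (1/2)*acc + 3*c <= 4); else branch requires p <= 6 || 3*c + d <= 0.
Before the if: ((c + p <= 3 ==> c != 3*acc - 2) ==> (3*p <= 3*acc + 3 && (p <= 6 || (1/2)*acc + 3*c <= 4))) && ((!(c + p <= 3 ==> c != 3*acc - 2)) ==> (p <= 6 || 3*c + d <= 0))
Before d := c - 9: ((c + p <= 3 ==> c != 3*acc - 2) ==> (3*p <= 3*acc + 3 && (p <= 6 || (1/2)*acc + 3*c <= 4))) && ((!(c + p <= 3 ==> c != 3*acc - 2)) ==> (p <= 6 || 4*c <= 9))
Answer: WP = ((c + p <= 3 ==> c != 3*acc - 2) ==> (3*p <= 3*acc + 3 && (p <= 6 || (1/2)*acc + 3*c <= 4))) && ((!(c + p <= 3 ==> c != 3*acc - 2)) ==> (p <= 6 || 4*c <= 9))


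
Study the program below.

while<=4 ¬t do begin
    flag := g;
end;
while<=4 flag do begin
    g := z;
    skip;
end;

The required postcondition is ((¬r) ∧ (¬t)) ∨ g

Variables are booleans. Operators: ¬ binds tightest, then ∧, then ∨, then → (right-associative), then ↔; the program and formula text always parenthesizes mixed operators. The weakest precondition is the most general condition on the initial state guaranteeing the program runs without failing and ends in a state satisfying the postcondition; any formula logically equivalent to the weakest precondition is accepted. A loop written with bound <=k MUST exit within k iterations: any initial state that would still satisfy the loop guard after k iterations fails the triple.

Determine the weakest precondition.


Working backward. After the program, ((¬r) ∧ (¬t)) ∨ g must hold.
Before the loop (bound <=4), unroll the exhaustion recursion (WP_0 = exit-now case; WP_j = one more guarded iteration, up to j = 4):
  WP_0: (¬flag) ∧ (((¬r) ∧ (¬t)) ∨ g)
  WP_1: (flag → ((¬flag) ∧ (((¬r) ∧ (¬t)) ∨ z))) ∧ ((¬flag) → (((¬r) ∧ (¬t)) ∨ g))
  WP_2: (flag → ((flag → ((¬flag) ∧ (((¬r) ∧ (¬t)) ∨ z))) ∧ ((¬flag) → (((¬r) ∧ (¬t)) ∨ z)))) ∧ ((¬flag) → (((¬r) ∧ (¬t)) ∨ g))
  WP_3: (flag → ((flag → ((flag → ((¬flag) ∧ (((¬r) ∧ (¬t)) ∨ z))) ∧ ((¬flag) → (((¬r) ∧ (¬t)) ∨ z)))) ∧ ((¬flag) → (((¬r) ∧ (¬t)) ∨ z)))) ∧ ((¬flag) → (((¬r) ∧ (¬t)) ∨ g))
  WP_4: (flag → ((flag → ((flag → ((flag → ((¬flag) ∧ (((¬r) ∧ (¬t)) ∨ z))) ∧ ((¬flag) → (((¬r) ∧ (¬t)) ∨ z)))) ∧ ((¬flag) → (((¬r) ∧ (¬t)) ∨ z)))) ∧ ((¬flag) → (((¬r) ∧ (¬t)) ∨ z)))) ∧ ((¬flag) → (((¬r) ∧ (¬t)) ∨ g))
So before the loop: (flag → ((flag → ((flag → ((flag → ((¬flag) ∧ (((¬r) ∧ (¬t)) ∨ z))) ∧ ((¬flag) → (((¬r) ∧ (¬t)) ∨ z)))) ∧ ((¬flag) → (((¬r) ∧ (¬t)) ∨ z)))) ∧ ((¬flag) → (((¬r) ∧ (¬t)) ∨ z)))) ∧ ((¬flag) → (((¬r) ∧ (¬t)) ∨ g))
Before the loop (bound <=4), unroll the exhaustion recursion (WP_0 = exit-now case; WP_j = one more guarded iteration, up to j = 4):
  WP_0: t ∧ (flag → ((flag → ((flag → ((flag → ((¬flag) ∧ (((¬r) ∧ (¬t)) ∨ z))) ∧ ((¬flag) → (((¬r) ∧ (¬t)) ∨ z)))) ∧ ((¬flag) → (((¬r) ∧ (¬t)) ∨ z)))) ∧ ((¬flag) → (((¬r) ∧ (¬t)) ∨ z)))) ∧ ((¬flag) → (((¬r) ∧ (¬t)) ∨ g))
  WP_1: ((¬t) → (t ∧ (g → ((g → ((g → ((g → ((¬g) ∧ (((¬r) ∧ (¬t)) ∨ z))) ∧ ((¬g) → (((¬r) ∧ (¬t)) ∨ z)))) ∧ ((¬g) → (((¬r) ∧ (¬t)) ∨ z)))) ∧ ((¬g) → (((¬r) ∧ (¬t)) ∨ z)))) ∧ ((¬g) → (((¬r) ∧ (¬t)) ∨ g)))) ∧ (t → ((flag → ((flag → ((flag → ((flag → ((¬flag) ∧ (((¬r) ∧ (¬t)) ∨ z))) ∧ ((¬flag) → (((¬r) ∧ (¬t)) ∨ z)))) ∧ ((¬flag) → (((¬r) ∧ (¬t)) ∨ z)))) ∧ ((¬flag) → (((¬r) ∧ (¬t)) ∨ z)))) ∧ ((¬flag) → (((¬r) ∧ (¬t)) ∨ g))))
  WP_2: ((¬t) → (((¬t) → (t ∧ (g → ((g → ((g → ((g → ((¬g) ∧ (((¬r) ∧ (¬t)) ∨ z))) ∧ ((¬g) → (((¬r) ∧ (¬t)) ∨ z)))) ∧ ((¬g) → (((¬r) ∧ (¬t)) ∨ z)))) ∧ ((¬g) → (((¬r) ∧ (¬t)) ∨ z)))) ∧ ((¬g) → (((¬r) ∧ (¬t)) ∨ g)))) ∧ (t → ((g → ((g → ((g → ((g → ((¬g) ∧ (((¬r) ∧ (¬t)) ∨ z))) ∧ ((¬g) → (((¬r) ∧ (¬t)) ∨ z)))) ∧ ((¬g) → (((¬r) ∧ (¬t)) ∨ z)))) ∧ ((¬g) → (((¬r) ∧ (¬t)) ∨ z)))) ∧ ((¬g) → (((¬r) ∧ (¬t)) ∨ g)))))) ∧ (t → ((flag → ((flag → ((flag → ((flag → ((¬flag) ∧ (((¬r) ∧ (¬t)) ∨ z))) ∧ ((¬flag) → (((¬r) ∧ (¬t)) ∨ z)))) ∧ ((¬flag) → (((¬r) ∧ (¬t)) ∨ z)))) ∧ ((¬flag) → (((¬r) ∧ (¬t)) ∨ z)))) ∧ ((¬flag) → (((¬r) ∧ (¬t)) ∨ g))))
  WP_3: ((¬t) → (((¬t) → (((¬t) → (t ∧ (g → ((g → ((g → ((g → ((¬g) ∧ (((¬r) ∧ (¬t)) ∨ z))) ∧ ((¬g) → (((¬r) ∧ (¬t)) ∨ z)))) ∧ ((¬g) → (((¬r) ∧ (¬t)) ∨ z)))) ∧ ((¬g) → (((¬r) ∧ (¬t)) ∨ z)))) ∧ ((¬g) → (((¬r) ∧ (¬t)) ∨ g)))) ∧ (t → ((g → ((g → ((g → ((g → ((¬g) ∧ (((¬r) ∧ (¬t)) ∨ z))) ∧ ((¬g) → (((¬r) ∧ (¬t)) ∨ z)))) ∧ ((¬g) → (((¬r) ∧ (¬t)) ∨ z)))) ∧ ((¬g) → (((¬r) ∧ (¬t)) ∨ z)))) ∧ ((¬g) → (((¬r) ∧ (¬t)) ∨ g)))))) ∧ (t → ((g → ((g → ((g → ((g → ((¬g) ∧ (((¬r) ∧ (¬t)) ∨ z))) ∧ ((¬g) → (((¬r) ∧ (¬t)) ∨ z)))) ∧ ((¬g) → (((¬r) ∧ (¬t)) ∨ z)))) ∧ ((¬g) → (((¬r) ∧ (¬t)) ∨ z)))) ∧ ((¬g) → (((¬r) ∧ (¬t)) ∨ g)))))) ∧ (t → ((flag → ((flag → ((flag → ((flag → ((¬flag) ∧ (((¬r) ∧ (¬t)) ∨ z))) ∧ ((¬flag) → (((¬r) ∧ (¬t)) ∨ z)))) ∧ ((¬flag) → (((¬r) ∧ (¬t)) ∨ z)))) ∧ ((¬flag) → (((¬r) ∧ (¬t)) ∨ z)))) ∧ ((¬flag) → (((¬r) ∧ (¬t)) ∨ g))))
  WP_4: ((¬t) → (((¬t) → (((¬t) → (((¬t) → (t ∧ (g → ((g → ((g → ((g → ((¬g) ∧ (((¬r) ∧ (¬t)) ∨ z))) ∧ ((¬g) → (((¬r) ∧ (¬t)) ∨ z)))) ∧ ((¬g) → (((¬r) ∧ (¬t)) ∨ z)))) ∧ ((¬g) → (((¬r) ∧ (¬t)) ∨ z)))) ∧ ((¬g) → (((¬r) ∧ (¬t)) ∨ g)))) ∧ (t → ((g → ((g → ((g → ((g → ((¬g) ∧ (((¬r) ∧ (¬t)) ∨ z))) ∧ ((¬g) → (((¬r) ∧ (¬t)) ∨ z)))) ∧ ((¬g) → (((¬r) ∧ (¬t)) ∨ z)))) ∧ ((¬g) → (((¬r) ∧ (¬t)) ∨ z)))) ∧ ((¬g) → (((¬r) ∧ (¬t)) ∨ g)))))) ∧ (t → ((g → ((g → ((g → ((g → ((¬g) ∧ (((¬r) ∧ (¬t)) ∨ z))) ∧ ((¬g) → (((¬r) ∧ (¬t)) ∨ z)))) ∧ ((¬g) → (((¬r) ∧ (¬t)) ∨ z)))) ∧ ((¬g) → (((¬r) ∧ (¬t)) ∨ z)))) ∧ ((¬g) → (((¬r) ∧ (¬t)) ∨ g)))))) ∧ (t → ((g → ((g → ((g → ((g → ((¬g) ∧ (((¬r) ∧ (¬t)) ∨ z))) ∧ ((¬g) → (((¬r) ∧ (¬t)) ∨ z)))) ∧ ((¬g) → (((¬r) ∧ (¬t)) ∨ z)))) ∧ ((¬g) → (((¬r) ∧ (¬t)) ∨ z)))) ∧ ((¬g) → (((¬r) ∧ (¬t)) ∨ g)))))) ∧ (t → ((flag → ((flag → ((flag → ((flag → ((¬flag) ∧ (((¬r) ∧ (¬t)) ∨ z))) ∧ ((¬flag) → (((¬r) ∧ (¬t)) ∨ z)))) ∧ ((¬flag) → (((¬r) ∧ (¬t)) ∨ z)))) ∧ ((¬flag) → (((¬r) ∧ (¬t)) ∨ z)))) ∧ ((¬flag) → (((¬r) ∧ (¬t)) ∨ g))))
So before the loop: ((¬t) → (((¬t) → (((¬t) → (((¬t) → (t ∧ (g → ((g → ((g → ((g → ((¬g) ∧ (((¬r) ∧ (¬t)) ∨ z))) ∧ ((¬g) → (((¬r) ∧ (¬t)) ∨ z)))) ∧ ((¬g) → (((¬r) ∧ (¬t)) ∨ z)))) ∧ ((¬g) → (((¬r) ∧ (¬t)) ∨ z)))) ∧ ((¬g) → (((¬r) ∧ (¬t)) ∨ g)))) ∧ (t → ((g → ((g → ((g → ((g → ((¬g) ∧ (((¬r) ∧ (¬t)) ∨ z))) ∧ ((¬g) → (((¬r) ∧ (¬t)) ∨ z)))) ∧ ((¬g) → (((¬r) ∧ (¬t)) ∨ z)))) ∧ ((¬g) → (((¬r) ∧ (¬t)) ∨ z)))) ∧ ((¬g) → (((¬r) ∧ (¬t)) ∨ g)))))) ∧ (t → ((g → ((g → ((g → ((g → ((¬g) ∧ (((¬r) ∧ (¬t)) ∨ z))) ∧ ((¬g) → (((¬r) ∧ (¬t)) ∨ z)))) ∧ ((¬g) → (((¬r) ∧ (¬t)) ∨ z)))) ∧ ((¬g) → (((¬r) ∧ (¬t)) ∨ z)))) ∧ ((¬g) → (((¬r) ∧ (¬t)) ∨ g)))))) ∧ (t → ((g → ((g → ((g → ((g → ((¬g) ∧ (((¬r) ∧ (¬t)) ∨ z))) ∧ ((¬g) → (((¬r) ∧ (¬t)) ∨ z)))) ∧ ((¬g) → (((¬r) ∧ (¬t)) ∨ z)))) ∧ ((¬g) → (((¬r) ∧ (¬t)) ∨ z)))) ∧ ((¬g) → (((¬r) ∧ (¬t)) ∨ g)))))) ∧ (t → ((flag → ((flag → ((flag → ((flag → ((¬flag) ∧ (((¬r) ∧ (¬t)) ∨ z))) ∧ ((¬flag) → (((¬r) ∧ (¬t)) ∨ z)))) ∧ ((¬flag) → (((¬r) ∧ (¬t)) ∨ z)))) ∧ ((¬flag) → (((¬r) ∧ (¬t)) ∨ z)))) ∧ ((¬flag) → (((¬r) ∧ (¬t)) ∨ g))))
Answer: WP = ((¬t) → (((¬t) → (((¬t) → (((¬t) → (t ∧ (g → ((g → ((g → ((g → ((¬g) ∧ (((¬r) ∧ (¬t)) ∨ z))) ∧ ((¬g) → (((¬r) ∧ (¬t)) ∨ z)))) ∧ ((¬g) → (((¬r) ∧ (¬t)) ∨ z)))) ∧ ((¬g) → (((¬r) ∧ (¬t)) ∨ z)))) ∧ ((¬g) → (((¬r) ∧ (¬t)) ∨ g)))) ∧ (t → ((g → ((g → ((g → ((g → ((¬g) ∧ (((¬r) ∧ (¬t)) ∨ z))) ∧ ((¬g) → (((¬r) ∧ (¬t)) ∨ z)))) ∧ ((¬g) → (((¬r) ∧ (¬t)) ∨ z)))) ∧ ((¬g) → (((¬r) ∧ (¬t)) ∨ z)))) ∧ ((¬g) → (((¬r) ∧ (¬t)) ∨ g)))))) ∧ (t → ((g → ((g → ((g → ((g → ((¬g) ∧ (((¬r) ∧ (¬t)) ∨ z))) ∧ ((¬g) → (((¬r) ∧ (¬t)) ∨ z)))) ∧ ((¬g) → (((¬r) ∧ (¬t)) ∨ z)))) ∧ ((¬g) → (((¬r) ∧ (¬t)) ∨ z)))) ∧ ((¬g) → (((¬r) ∧ (¬t)) ∨ g)))))) ∧ (t → ((g → ((g → ((g → ((g → ((¬g) ∧ (((¬r) ∧ (¬t)) ∨ z))) ∧ ((¬g) → (((¬r) ∧ (¬t)) ∨ z)))) ∧ ((¬g) → (((¬r) ∧ (¬t)) ∨ z)))) ∧ ((¬g) → (((¬r) ∧ (¬t)) ∨ z)))) ∧ ((¬g) → (((¬r) ∧ (¬t)) ∨ g)))))) ∧ (t → ((flag → ((flag → ((flag → ((flag → ((¬flag) ∧ (((¬r) ∧ (¬t)) ∨ z))) ∧ ((¬flag) → (((¬r) ∧ (¬t)) ∨ z)))) ∧ ((¬flag) → (((¬r) ∧ (¬t)) ∨ z)))) ∧ ((¬flag) → (((¬r) ∧ (¬t)) ∨ z)))) ∧ ((¬flag) → (((¬r) ∧ (¬t)) ∨ g))))


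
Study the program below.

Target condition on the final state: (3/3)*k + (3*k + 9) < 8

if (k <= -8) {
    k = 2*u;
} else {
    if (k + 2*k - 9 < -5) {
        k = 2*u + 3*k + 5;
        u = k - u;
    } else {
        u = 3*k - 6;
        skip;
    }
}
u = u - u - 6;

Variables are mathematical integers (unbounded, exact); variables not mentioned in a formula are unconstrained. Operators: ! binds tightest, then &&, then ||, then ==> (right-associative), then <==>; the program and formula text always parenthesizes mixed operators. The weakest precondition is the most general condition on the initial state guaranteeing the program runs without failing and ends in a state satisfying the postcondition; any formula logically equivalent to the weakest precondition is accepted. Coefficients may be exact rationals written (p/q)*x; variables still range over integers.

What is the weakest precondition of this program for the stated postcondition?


Working backward. After the program, the postcondition (3/3)*k + (3*k + 9) < 8 must hold; in canonical form it is 4*k < -1.
Before u := u - u - 6: 4*k < -1
Then branch requires 8*u < -1; else branch requires (3*k < 4 ==> 12*k + 8*u < -21) && ((!(3*k < 4)) ==> 4*k < -1).
Before the if: (k <= -8 ==> 8*u < -1) && ((!(k <= -8)) ==> ((3*k < 4 ==> 12*k + 8*u < -21) && ((!(3*k < 4)) ==> 4*k < -1)))
Answer: WP = (k <= -8 ==> 8*u < -1) && ((!(k <= -8)) ==> ((3*k < 4 ==> 12*k + 8*u < -21) && ((!(3*k < 4)) ==> 4*k < -1)))


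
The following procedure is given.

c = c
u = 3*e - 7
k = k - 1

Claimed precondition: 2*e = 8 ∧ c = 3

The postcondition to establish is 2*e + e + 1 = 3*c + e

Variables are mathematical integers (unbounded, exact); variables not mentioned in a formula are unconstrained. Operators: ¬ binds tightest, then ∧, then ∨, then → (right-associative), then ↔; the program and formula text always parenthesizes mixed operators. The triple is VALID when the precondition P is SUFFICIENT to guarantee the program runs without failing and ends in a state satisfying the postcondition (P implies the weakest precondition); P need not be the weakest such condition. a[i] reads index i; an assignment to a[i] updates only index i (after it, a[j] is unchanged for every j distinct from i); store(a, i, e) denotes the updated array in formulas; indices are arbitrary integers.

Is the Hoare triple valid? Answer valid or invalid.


Working backward. After the program, the postcondition 2*e + e + 1 = 3*c + e must hold; in canonical form it is 2*e = 3*c - 1.
Before k := k - 1: 2*e = 3*c - 1
Before u := 3*e - 7: 2*e = 3*c - 1
Before c := c: 2*e = 3*c - 1
The weakest precondition is 2*e = 3*c - 1.
Check whether 2*e = 8 ∧ c = 3 implies it.
Every state satisfying the precondition satisfies the weakest precondition: the implication holds.
Answer: valid


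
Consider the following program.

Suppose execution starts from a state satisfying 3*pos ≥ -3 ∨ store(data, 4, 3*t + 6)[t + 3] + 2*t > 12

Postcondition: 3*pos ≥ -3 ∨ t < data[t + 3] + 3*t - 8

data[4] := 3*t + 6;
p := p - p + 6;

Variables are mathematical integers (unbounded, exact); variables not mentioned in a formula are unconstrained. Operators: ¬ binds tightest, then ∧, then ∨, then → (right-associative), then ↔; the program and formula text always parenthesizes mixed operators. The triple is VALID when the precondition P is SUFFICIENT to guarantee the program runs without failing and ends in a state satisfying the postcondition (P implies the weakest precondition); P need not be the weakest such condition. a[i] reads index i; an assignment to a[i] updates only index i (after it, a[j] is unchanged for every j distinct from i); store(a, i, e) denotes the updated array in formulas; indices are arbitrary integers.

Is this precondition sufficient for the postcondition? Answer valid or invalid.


Working backward. After the program, the postcondition 3*pos ≥ -3 ∨ t < data[t + 3] + 3*t - 8 must hold; in canonical form it is 3*pos ≥ -3 ∨ data[t + 3] + 2*t > 8.
Before p := p - p + 6: 3*pos ≥ -3 ∨ data[t + 3] + 2*t > 8
Before data[4] := 3*t + 6: 3*pos ≥ -3 ∨ store(data, 4, 3*t + 6)[t + 3] + 2*t > 8
The weakest precondition is 3*pos ≥ -3 ∨ store(data, 4, 3*t + 6)[t + 3] + 2*t > 8.
Check whether 3*pos ≥ -3 ∨ store(data, 4, 3*t + 6)[t + 3] + 2*t > 12 implies it.
Every state satisfying the precondition satisfies the weakest precondition: the implication holds.
Answer: valid


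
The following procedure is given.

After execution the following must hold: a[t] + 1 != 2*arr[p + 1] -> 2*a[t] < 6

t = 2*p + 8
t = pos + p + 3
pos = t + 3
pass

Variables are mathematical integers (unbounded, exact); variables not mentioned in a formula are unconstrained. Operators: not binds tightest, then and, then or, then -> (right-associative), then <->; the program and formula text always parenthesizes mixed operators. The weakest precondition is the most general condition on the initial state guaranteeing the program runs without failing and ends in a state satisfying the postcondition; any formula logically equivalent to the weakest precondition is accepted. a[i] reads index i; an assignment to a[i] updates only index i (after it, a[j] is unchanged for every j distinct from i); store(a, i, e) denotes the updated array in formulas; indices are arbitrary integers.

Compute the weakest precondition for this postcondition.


Working backward. After the program, the postcondition a[t] + 1 != 2*arr[p + 1] -> 2*a[t] < 6 must hold; in canonical form it is a[t] != 2*arr[p + 1] - 1 -> 2*a[t] < 6.
Before skip: a[t] != 2*arr[p + 1] - 1 -> 2*a[t] < 6
Before pos := t + 3: a[t] != 2*arr[p + 1] - 1 -> 2*a[t] < 6
Before t := pos + p + 3: a[p + pos + 3] != 2*arr[p + 1] - 1 -> 2*a[p + pos + 3] < 6
Before t := 2*p + 8: a[p + pos + 3] != 2*arr[p + 1] - 1 -> 2*a[p + pos + 3] < 6
Answer: WP = a[p + pos + 3] != 2*arr[p + 1] - 1 -> 2*a[p + pos + 3] < 6


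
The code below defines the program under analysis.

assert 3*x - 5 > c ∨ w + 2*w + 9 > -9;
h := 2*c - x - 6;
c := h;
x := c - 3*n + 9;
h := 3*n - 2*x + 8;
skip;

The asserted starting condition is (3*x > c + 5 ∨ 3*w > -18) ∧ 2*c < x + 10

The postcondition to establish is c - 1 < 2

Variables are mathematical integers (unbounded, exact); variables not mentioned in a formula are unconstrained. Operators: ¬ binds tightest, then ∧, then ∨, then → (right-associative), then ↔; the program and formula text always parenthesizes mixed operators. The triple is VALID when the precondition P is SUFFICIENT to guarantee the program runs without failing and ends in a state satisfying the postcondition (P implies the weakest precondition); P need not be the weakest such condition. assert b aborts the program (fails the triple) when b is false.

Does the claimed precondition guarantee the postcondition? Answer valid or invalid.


Working backward. After the program, the postcondition c - 1 < 2 must hold; in canonical form it is c < 3.
Before skip: c < 3
Before h := 3*n - 2*x + 8: c < 3
Before x := c - 3*n + 9: c < 3
Before c := h: h < 3
Before h := 2*c - x - 6: 2*c < x + 9
Before assert 3*x - 5 > c ∨ w + 2*w + 9 > -9: (3*x > c + 5 ∨ 3*w > -18) ∧ 2*c < x + 9
The weakest precondition is (3*x > c + 5 ∨ 3*w > -18) ∧ 2*c < x + 9.
Check whether (3*x > c + 5 ∨ 3*w > -18) ∧ 2*c < x + 10 implies it.
Countermodel: at the initial state c = 7, w = -6, x = 5, the precondition holds but the weakest precondition fails.
Answer: invalid


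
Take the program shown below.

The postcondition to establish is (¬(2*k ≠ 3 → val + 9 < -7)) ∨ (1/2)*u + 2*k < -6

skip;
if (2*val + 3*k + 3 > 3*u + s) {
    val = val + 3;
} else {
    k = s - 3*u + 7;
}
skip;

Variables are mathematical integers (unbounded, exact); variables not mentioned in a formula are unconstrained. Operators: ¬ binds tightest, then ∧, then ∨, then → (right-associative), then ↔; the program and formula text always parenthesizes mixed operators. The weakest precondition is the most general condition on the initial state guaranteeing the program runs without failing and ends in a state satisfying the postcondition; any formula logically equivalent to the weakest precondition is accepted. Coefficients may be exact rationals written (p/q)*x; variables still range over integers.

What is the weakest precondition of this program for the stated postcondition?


Working backward. After the program, the postcondition (¬(2*k ≠ 3 → val + 9 < -7)) ∨ (1/2)*u + 2*k < -6 must hold; in canonical form it is (¬(2*k ≠ 3 → val < -16)) ∨ 2*k + (1/2)*u < -6.
Before skip: (¬(2*k ≠ 3 → val < -16)) ∨ 2*k + (1/2)*u < -6
Then branch requires (¬(2*k ≠ 3 → val < -19)) ∨ 2*k + (1/2)*u < -6; else branch requires (¬(2*s ≠ 6*u - 11 → val < -16)) ∨ 2*s < (11/2)*u - 20.
Before the if: (3*k + 2*val > s + 3*u - 3 → ((¬(2*k ≠ 3 → val < -19)) ∨ 2*k + (1/2)*u < -6)) ∧ ((¬(3*k + 2*val > s + 3*u - 3)) → ((¬(2*s ≠ 6*u - 11 → val < -16)) ∨ 2*s < (11/2)*u - 20))
Before skip: (3*k + 2*val > s + 3*u - 3 → ((¬(2*k ≠ 3 → val < -19)) ∨ 2*k + (1/2)*u < -6)) ∧ ((¬(3*k + 2*val > s + 3*u - 3)) → ((¬(2*s ≠ 6*u - 11 → val < -16)) ∨ 2*s < (11/2)*u - 20))
Answer: WP = (3*k + 2*val > s + 3*u - 3 → ((¬(2*k ≠ 3 → val < -19)) ∨ 2*k + (1/2)*u < -6)) ∧ ((¬(3*k + 2*val > s + 3*u - 3)) → ((¬(2*s ≠ 6*u - 11 → val < -16)) ∨ 2*s < (11/2)*u - 20))


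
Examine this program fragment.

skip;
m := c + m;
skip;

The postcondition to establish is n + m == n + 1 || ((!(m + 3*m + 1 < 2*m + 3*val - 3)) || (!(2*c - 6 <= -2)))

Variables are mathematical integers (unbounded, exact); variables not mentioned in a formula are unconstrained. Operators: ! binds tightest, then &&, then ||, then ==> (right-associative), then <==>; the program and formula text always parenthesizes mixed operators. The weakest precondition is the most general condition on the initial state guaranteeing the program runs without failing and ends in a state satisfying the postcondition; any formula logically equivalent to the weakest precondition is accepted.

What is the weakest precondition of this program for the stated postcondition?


Working backward. After the program, the postcondition n + m == n + 1 || ((!(m + 3*m + 1 < 2*m + 3*val - 3)) || (!(2*c - 6 <= -2))) must hold; in canonical form it is m == 1 || (!(2*m < 3*val - 4)) || (!(2*c <= 4)).
Before skip: m == 1 || (!(2*m < 3*val - 4)) || (!(2*c <= 4))
Before m := c + m: c + m == 1 || (!(2*c + 2*m < 3*val - 4)) || (!(2*c <= 4))
Before skip: c + m == 1 || (!(2*c + 2*m < 3*val - 4)) || (!(2*c <= 4))
Answer: WP = c + m == 1 || (!(2*c + 2*m < 3*val - 4)) || (!(2*c <= 4))
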